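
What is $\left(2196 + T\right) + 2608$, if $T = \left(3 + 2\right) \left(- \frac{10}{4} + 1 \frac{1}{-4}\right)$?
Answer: $\frac{19161}{4} \approx 4790.3$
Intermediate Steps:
$T = - \frac{55}{4}$ ($T = 5 \left(\left(-10\right) \frac{1}{4} + 1 \left(- \frac{1}{4}\right)\right) = 5 \left(- \frac{5}{2} - \frac{1}{4}\right) = 5 \left(- \frac{11}{4}\right) = - \frac{55}{4} \approx -13.75$)
$\left(2196 + T\right) + 2608 = \left(2196 - \frac{55}{4}\right) + 2608 = \frac{8729}{4} + 2608 = \frac{19161}{4}$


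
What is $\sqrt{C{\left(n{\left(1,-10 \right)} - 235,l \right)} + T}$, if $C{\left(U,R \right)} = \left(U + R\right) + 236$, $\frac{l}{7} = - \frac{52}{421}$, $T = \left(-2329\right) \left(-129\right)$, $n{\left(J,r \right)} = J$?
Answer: $\frac{\sqrt{53250664519}}{421} \approx 548.13$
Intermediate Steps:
$T = 300441$
$l = - \frac{364}{421}$ ($l = 7 \left(- \frac{52}{421}\right) = - \frac{364}{421} \approx -0.86461$)
$C{\left(U,R \right)} = 236 + R + U$ ($C{\left(U,R \right)} = \left(R + U\right) + 236 = 236 + R + U$)
$\sqrt{C{\left(n{\left(1,-10 \right)} - 235,l \right)} + T} = \sqrt{\left(236 - \frac{364}{421} + \left(1 - 235\right)\right) + 300441} = \sqrt{\left(236 - \frac{364}{421} - 234\right) + 300441} = \sqrt{\frac{478}{421} + 300441} = \sqrt{\frac{126486139}{421}} = \frac{\sqrt{53250664519}}{421}$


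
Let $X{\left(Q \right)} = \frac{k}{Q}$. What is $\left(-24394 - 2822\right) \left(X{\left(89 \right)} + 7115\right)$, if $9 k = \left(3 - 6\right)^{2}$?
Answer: $- \frac{17234150976}{89} \approx -1.9364 \cdot 10^{8}$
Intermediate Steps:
$k = 1$ ($k = \frac{\left(3 - 6\right)^{2}}{9} = \frac{\left(-3\right)^{2}}{9} = \frac{1}{9} \cdot 9 = 1$)
$X{\left(Q \right)} = \frac{1}{Q}$ ($X{\left(Q \right)} = 1 \frac{1}{Q} = \frac{1}{Q}$)
$\left(-24394 - 2822\right) \left(X{\left(89 \right)} + 7115\right) = \left(-24394 - 2822\right) \left(\frac{1}{89} + 7115\right) = - 27216 \left(\frac{1}{89} + 7115\right) = \left(-27216\right) \frac{633236}{89} = - \frac{17234150976}{89}$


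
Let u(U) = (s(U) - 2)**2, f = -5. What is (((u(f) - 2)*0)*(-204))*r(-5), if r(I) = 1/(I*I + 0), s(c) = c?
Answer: 0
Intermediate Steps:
r(I) = I**(-2) (r(I) = 1/(I**2 + 0) = 1/(I**2) = I**(-2))
u(U) = (-2 + U)**2 (u(U) = (U - 2)**2 = (-2 + U)**2)
(((u(f) - 2)*0)*(-204))*r(-5) = ((((-2 - 5)**2 - 2)*0)*(-204))/(-5)**2 = ((((-7)**2 - 2)*0)*(-204))*(1/25) = (((49 - 2)*0)*(-204))*(1/25) = ((47*0)*(-204))*(1/25) = (0*(-204))*(1/25) = 0*(1/25) = 0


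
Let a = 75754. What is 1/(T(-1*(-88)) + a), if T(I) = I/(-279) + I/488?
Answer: 17019/1289255027 ≈ 1.3201e-5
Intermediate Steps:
T(I) = -209*I/136152 (T(I) = I*(-1/279) + I*(1/488) = -I/279 + I/488 = -209*I/136152)
1/(T(-1*(-88)) + a) = 1/(-(-209)*(-88)/136152 + 75754) = 1/(-209/136152*88 + 75754) = 1/(-2299/17019 + 75754) = 1/(1289255027/17019) = 17019/1289255027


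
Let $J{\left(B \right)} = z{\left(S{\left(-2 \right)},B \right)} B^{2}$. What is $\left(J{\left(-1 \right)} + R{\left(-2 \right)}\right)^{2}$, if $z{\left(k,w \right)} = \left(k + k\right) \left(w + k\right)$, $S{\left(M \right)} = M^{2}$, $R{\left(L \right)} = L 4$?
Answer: $256$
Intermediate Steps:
$R{\left(L \right)} = 4 L$
$z{\left(k,w \right)} = 2 k \left(k + w\right)$
$J{\left(B \right)} = B^{2} \left(32 + 8 B\right)$ ($J{\left(B \right)} = 2 \left(-2\right)^{2} \left(\left(-2\right)^{2} + B\right) B^{2} = 2 \cdot 4 \left(4 + B\right) B^{2} = \left(32 + 8 B\right) B^{2} = B^{2} \left(32 + 8 B\right)$)
$\left(J{\left(-1 \right)} + R{\left(-2 \right)}\right)^{2} = \left(8 \left(-1\right)^{2} \left(4 - 1\right) + 4 \left(-2\right)\right)^{2} = \left(8 \cdot 1 \cdot 3 - 8\right)^{2} = \left(24 - 8\right)^{2} = 16^{2} = 256$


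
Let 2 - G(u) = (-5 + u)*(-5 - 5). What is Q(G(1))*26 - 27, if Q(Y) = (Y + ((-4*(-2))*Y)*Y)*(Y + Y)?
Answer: -22751691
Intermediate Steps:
G(u) = -48 + 10*u (G(u) = 2 - (-5 + u)*(-5 - 5) = 2 - (-5 + u)*(-10) = 2 - (50 - 10*u) = 2 + (-50 + 10*u) = -48 + 10*u)
Q(Y) = 2*Y*(Y + 8*Y²) (Q(Y) = (Y + (8*Y)*Y)*(2*Y) = (Y + 8*Y²)*(2*Y) = 2*Y*(Y + 8*Y²))
Q(G(1))*26 - 27 = ((-48 + 10*1)²*(2 + 16*(-48 + 10*1)))*26 - 27 = ((-48 + 10)²*(2 + 16*(-48 + 10)))*26 - 27 = ((-38)²*(2 + 16*(-38)))*26 - 27 = (1444*(2 - 608))*26 - 27 = (1444*(-606))*26 - 27 = -875064*26 - 27 = -22751664 - 27 = -22751691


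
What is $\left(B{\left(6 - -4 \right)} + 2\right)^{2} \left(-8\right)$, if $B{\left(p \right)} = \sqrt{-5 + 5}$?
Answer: $-32$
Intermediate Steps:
$B{\left(p \right)} = 0$ ($B{\left(p \right)} = \sqrt{0} = 0$)
$\left(B{\left(6 - -4 \right)} + 2\right)^{2} \left(-8\right) = \left(0 + 2\right)^{2} \left(-8\right) = 2^{2} \left(-8\right) = 4 \left(-8\right) = -32$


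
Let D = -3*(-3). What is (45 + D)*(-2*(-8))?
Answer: 864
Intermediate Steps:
D = 9
(45 + D)*(-2*(-8)) = (45 + 9)*(-2*(-8)) = 54*16 = 864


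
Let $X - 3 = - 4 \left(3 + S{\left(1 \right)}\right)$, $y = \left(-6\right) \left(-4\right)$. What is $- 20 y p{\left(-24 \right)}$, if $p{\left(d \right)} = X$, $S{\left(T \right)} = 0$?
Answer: $4320$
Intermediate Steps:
$y = 24$
$X = -9$ ($X = 3 - 4 \left(3 + 0\right) = 3 - 12 = -9$)
$p{\left(d \right)} = -9$
$- 20 y p{\left(-24 \right)} = \left(-20\right) 24 \left(-9\right) = \left(-480\right) \left(-9\right) = 4320$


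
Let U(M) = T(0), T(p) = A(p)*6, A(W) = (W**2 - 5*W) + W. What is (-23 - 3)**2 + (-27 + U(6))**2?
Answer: 1405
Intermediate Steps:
A(W) = W**2 - 4*W
T(p) = 6*p*(-4 + p) (T(p) = (p*(-4 + p))*6 = 6*p*(-4 + p))
U(M) = 0 (U(M) = 6*0*(-4 + 0) = 6*0*(-4) = 0)
(-23 - 3)**2 + (-27 + U(6))**2 = (-23 - 3)**2 + (-27 + 0)**2 = (-26)**2 + (-27)**2 = 676 + 729 = 1405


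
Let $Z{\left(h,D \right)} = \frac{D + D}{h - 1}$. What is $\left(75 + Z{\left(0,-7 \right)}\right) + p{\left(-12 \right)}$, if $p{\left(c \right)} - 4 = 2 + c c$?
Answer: $239$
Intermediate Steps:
$Z{\left(h,D \right)} = \frac{2 D}{-1 + h}$
$p{\left(c \right)} = 6 + c^{2}$ ($p{\left(c \right)} = 4 + \left(2 + c c\right) = 4 + \left(2 + c^{2}\right) = 6 + c^{2}$)
$\left(75 + Z{\left(0,-7 \right)}\right) + p{\left(-12 \right)} = \left(75 + 2 \left(-7\right) \frac{1}{-1 + 0}\right) + \left(6 + \left(-12\right)^{2}\right) = \left(75 + 2 \left(-7\right) \frac{1}{-1}\right) + \left(6 + 144\right) = \left(75 + 2 \left(-7\right) \left(-1\right)\right) + 150 = \left(75 + 14\right) + 150 = 89 + 150 = 239$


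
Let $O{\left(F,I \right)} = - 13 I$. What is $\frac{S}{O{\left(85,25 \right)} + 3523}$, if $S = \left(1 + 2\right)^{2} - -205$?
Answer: $\frac{107}{1599} \approx 0.066917$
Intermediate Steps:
$S = 214$ ($S = 3^{2} + 205 = 9 + 205 = 214$)
$\frac{S}{O{\left(85,25 \right)} + 3523} = \frac{1}{\left(-13\right) 25 + 3523} \cdot 214 = \frac{1}{-325 + 3523} \cdot 214 = \frac{1}{3198} \cdot 214 = \frac{107}{1599}$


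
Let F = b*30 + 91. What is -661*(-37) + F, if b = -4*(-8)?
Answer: 25508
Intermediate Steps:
b = 32
F = 1051 (F = 32*30 + 91 = 960 + 91 = 1051)
-661*(-37) + F = -661*(-37) + 1051 = 24457 + 1051 = 25508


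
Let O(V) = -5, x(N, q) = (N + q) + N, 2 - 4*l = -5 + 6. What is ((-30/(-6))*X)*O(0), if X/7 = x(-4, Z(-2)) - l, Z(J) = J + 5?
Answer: 3675/4 ≈ 918.75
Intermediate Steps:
Z(J) = 5 + J
l = ¼ (l = ½ - (-5 + 6)/4 = ½ - ¼*1 = ½ - ¼ = ¼ ≈ 0.25000)
x(N, q) = q + 2*N
X = -147/4 (X = 7*(((5 - 2) + 2*(-4)) - 1*¼) = 7*((3 - 8) - ¼) = 7*(-5 - ¼) = 7*(-21/4) = -147/4 ≈ -36.750)
((-30/(-6))*X)*O(0) = (-30/(-6)*(-147/4))*(-5) = (-30*(-⅙)*(-147/4))*(-5) = (5*(-147/4))*(-5) = -735/4*(-5) = 3675/4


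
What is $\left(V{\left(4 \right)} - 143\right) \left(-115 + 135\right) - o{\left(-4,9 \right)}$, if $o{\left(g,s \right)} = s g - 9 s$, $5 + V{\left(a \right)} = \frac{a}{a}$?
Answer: $-2823$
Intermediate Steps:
$V{\left(a \right)} = -4$ ($V{\left(a \right)} = -5 + \frac{a}{a} = -5 + 1 = -4$)
$o{\left(g,s \right)} = - 9 s + g s$ ($o{\left(g,s \right)} = g s - 9 s = - 9 s + g s$)
$\left(V{\left(4 \right)} - 143\right) \left(-115 + 135\right) - o{\left(-4,9 \right)} = \left(-4 - 143\right) \left(-115 + 135\right) - 9 \left(-9 - 4\right) = \left(-147\right) 20 - 9 \left(-13\right) = -2940 - -117 = -2940 + 117 = -2823$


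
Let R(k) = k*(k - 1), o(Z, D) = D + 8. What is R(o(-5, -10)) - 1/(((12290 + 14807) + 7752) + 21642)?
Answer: 338945/56491 ≈ 6.0000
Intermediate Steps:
o(Z, D) = 8 + D
R(k) = k*(-1 + k)
R(o(-5, -10)) - 1/(((12290 + 14807) + 7752) + 21642) = (8 - 10)*(-1 + (8 - 10)) - 1/(((12290 + 14807) + 7752) + 21642) = -2*(-1 - 2) - 1/((27097 + 7752) + 21642) = -2*(-3) - 1/(34849 + 21642) = 6 - 1/56491 = 338945/56491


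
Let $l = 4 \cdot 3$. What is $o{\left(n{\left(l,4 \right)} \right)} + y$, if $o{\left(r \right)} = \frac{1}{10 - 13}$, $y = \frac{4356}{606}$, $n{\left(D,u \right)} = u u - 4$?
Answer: $\frac{2077}{303} \approx 6.8548$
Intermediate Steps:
$l = 12$
$n{\left(D,u \right)} = -4 + u^{2}$ ($n{\left(D,u \right)} = u^{2} - 4 = -4 + u^{2}$)
$y = \frac{726}{101}$ ($y = 4356 \cdot \frac{1}{606} = \frac{726}{101} \approx 7.1881$)
$o{\left(r \right)} = - \frac{1}{3}$ ($o{\left(r \right)} = \frac{1}{-3} = - \frac{1}{3}$)
$o{\left(n{\left(l,4 \right)} \right)} + y = - \frac{1}{3} + \frac{726}{101} = \frac{2077}{303}$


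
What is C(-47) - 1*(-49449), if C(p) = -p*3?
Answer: 49590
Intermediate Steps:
C(p) = -3*p
C(-47) - 1*(-49449) = -3*(-47) - 1*(-49449) = 141 + 49449 = 49590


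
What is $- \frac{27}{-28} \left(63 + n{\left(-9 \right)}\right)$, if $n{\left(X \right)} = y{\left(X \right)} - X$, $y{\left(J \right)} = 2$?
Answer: $\frac{999}{14} \approx 71.357$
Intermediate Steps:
$n{\left(X \right)} = 2 - X$
$- \frac{27}{-28} \left(63 + n{\left(-9 \right)}\right) = - \frac{27}{-28} \left(63 + \left(2 - -9\right)\right) = \left(-27\right) \left(- \frac{1}{28}\right) \left(63 + \left(2 + 9\right)\right) = \frac{27 \left(63 + 11\right)}{28} = \frac{27}{28} \cdot 74 = \frac{999}{14}$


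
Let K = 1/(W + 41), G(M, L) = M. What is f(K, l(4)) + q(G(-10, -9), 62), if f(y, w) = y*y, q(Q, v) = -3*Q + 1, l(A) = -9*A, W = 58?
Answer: 303832/9801 ≈ 31.000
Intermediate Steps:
q(Q, v) = 1 - 3*Q
K = 1/99 (K = 1/(58 + 41) = 1/99 ≈ 0.010101)
f(y, w) = y**2
f(K, l(4)) + q(G(-10, -9), 62) = (1/99)**2 + (1 - 3*(-10)) = 1/9801 + (1 + 30) = 1/9801 + 31 = 303832/9801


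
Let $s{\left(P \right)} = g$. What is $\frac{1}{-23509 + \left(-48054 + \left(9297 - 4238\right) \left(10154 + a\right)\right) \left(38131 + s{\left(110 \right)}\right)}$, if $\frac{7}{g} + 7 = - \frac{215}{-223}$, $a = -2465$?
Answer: $\frac{1346}{1993920028297591} \approx 6.7505 \cdot 10^{-13}$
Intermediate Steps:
$g = - \frac{1561}{1346}$ ($g = \frac{7}{-7 - \frac{215}{-223}} = \frac{7}{-7 - - \frac{215}{223}} = \frac{7}{-7 + \frac{215}{223}} = \frac{7}{- \frac{1346}{223}} = 7 \left(- \frac{223}{1346}\right) = - \frac{1561}{1346} \approx -1.1597$)
$s{\left(P \right)} = - \frac{1561}{1346}$
$\frac{1}{-23509 + \left(-48054 + \left(9297 - 4238\right) \left(10154 + a\right)\right) \left(38131 + s{\left(110 \right)}\right)} = \frac{1}{-23509 + \left(-48054 + \left(9297 - 4238\right) \left(10154 - 2465\right)\right) \left(38131 - \frac{1561}{1346}\right)} = \frac{1}{-23509 + \left(-48054 + 5059 \cdot 7689\right) \frac{51322765}{1346}} = \frac{1}{-23509 + \left(-48054 + 38898651\right) \frac{51322765}{1346}} = \frac{1}{-23509 + 38850597 \cdot \frac{51322765}{1346}} = \frac{1}{-23509 + \frac{1993920059940705}{1346}} = \frac{1}{\frac{1993920028297591}{1346}} = \frac{1346}{1993920028297591}$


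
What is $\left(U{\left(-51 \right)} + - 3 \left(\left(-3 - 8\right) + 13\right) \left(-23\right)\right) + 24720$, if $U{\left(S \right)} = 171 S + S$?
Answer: $16086$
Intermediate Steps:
$U{\left(S \right)} = 172 S$
$\left(U{\left(-51 \right)} + - 3 \left(\left(-3 - 8\right) + 13\right) \left(-23\right)\right) + 24720 = \left(172 \left(-51\right) + - 3 \left(\left(-3 - 8\right) + 13\right) \left(-23\right)\right) + 24720 = \left(-8772 + - 3 \left(-11 + 13\right) \left(-23\right)\right) + 24720 = \left(-8772 + \left(-3\right) 2 \left(-23\right)\right) + 24720 = \left(-8772 - -138\right) + 24720 = \left(-8772 + 138\right) + 24720 = -8634 + 24720 = 16086$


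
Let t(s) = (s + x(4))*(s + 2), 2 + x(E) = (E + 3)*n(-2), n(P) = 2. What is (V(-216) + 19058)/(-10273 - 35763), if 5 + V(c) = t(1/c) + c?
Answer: -879975793/2147855616 ≈ -0.40970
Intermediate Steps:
x(E) = 4 + 2*E (x(E) = -2 + (E + 3)*2 = -2 + (3 + E)*2 = -2 + (6 + 2*E) = 4 + 2*E)
t(s) = (2 + s)*(12 + s) (t(s) = (s + (4 + 2*4))*(s + 2) = (s + (4 + 8))*(2 + s) = (s + 12)*(2 + s) = (12 + s)*(2 + s) = (2 + s)*(12 + s))
V(c) = 19 + c + c⁻² + 14/c (V(c) = -5 + ((24 + (1/c)² + 14/c) + c) = -5 + ((24 + c⁻² + 14/c) + c) = -5 + (24 + c + c⁻² + 14/c) = 19 + c + c⁻² + 14/c)
(V(-216) + 19058)/(-10273 - 35763) = ((19 - 216 + (-216)⁻² + 14/(-216)) + 19058)/(-10273 - 35763) = ((19 - 216 + 1/46656 + 14*(-1/216)) + 19058)/(-46036) = ((19 - 216 + 1/46656 - 7/108) + 19058)*(-1/46036) = (-9194255/46656 + 19058)*(-1/46036) = (879975793/46656)*(-1/46036) = -879975793/2147855616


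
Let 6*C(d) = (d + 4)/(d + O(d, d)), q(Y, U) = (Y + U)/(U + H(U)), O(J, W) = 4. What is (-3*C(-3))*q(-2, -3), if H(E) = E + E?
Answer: -5/18 ≈ -0.27778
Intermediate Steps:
H(E) = 2*E
q(Y, U) = (U + Y)/(3*U) (q(Y, U) = (Y + U)/(U + 2*U) = (U + Y)/((3*U)) = (U + Y)*(1/(3*U)) = (U + Y)/(3*U))
C(d) = ⅙ (C(d) = ((d + 4)/(d + 4))/6 = ((4 + d)/(4 + d))/6 = (⅙)*1 = ⅙)
(-3*C(-3))*q(-2, -3) = (-3*⅙)*((⅓)*(-3 - 2)/(-3)) = -(-1)*(-5)/(6*3) = -½*5/9 = -5/18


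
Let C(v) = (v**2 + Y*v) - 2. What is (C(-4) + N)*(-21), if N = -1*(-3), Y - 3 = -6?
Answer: -609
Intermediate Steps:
Y = -3 (Y = 3 - 6 = -3)
N = 3
C(v) = -2 + v**2 - 3*v (C(v) = (v**2 - 3*v) - 2 = -2 + v**2 - 3*v)
(C(-4) + N)*(-21) = ((-2 + (-4)**2 - 3*(-4)) + 3)*(-21) = ((-2 + 16 + 12) + 3)*(-21) = (26 + 3)*(-21) = 29*(-21) = -609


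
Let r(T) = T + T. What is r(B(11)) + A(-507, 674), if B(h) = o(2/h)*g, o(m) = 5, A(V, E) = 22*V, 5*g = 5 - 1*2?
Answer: -11148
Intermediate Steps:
g = 3/5 (g = (5 - 1*2)/5 = (5 - 2)/5 = (1/5)*3 = 3/5 ≈ 0.60000)
B(h) = 3 (B(h) = 5*(3/5) = 3)
r(T) = 2*T
r(B(11)) + A(-507, 674) = 2*3 + 22*(-507) = 6 - 11154 = -11148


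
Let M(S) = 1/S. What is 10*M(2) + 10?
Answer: 15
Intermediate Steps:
M(S) = 1/S
10*M(2) + 10 = 10/2 + 10 = 10*(1/2) + 10 = 5 + 10 = 15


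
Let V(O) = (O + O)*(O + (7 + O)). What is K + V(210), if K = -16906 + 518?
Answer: 162952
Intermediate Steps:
V(O) = 2*O*(7 + 2*O) (V(O) = (2*O)*(7 + 2*O) = 2*O*(7 + 2*O))
K = -16388
K + V(210) = -16388 + 2*210*(7 + 2*210) = -16388 + 2*210*(7 + 420) = -16388 + 2*210*427 = -16388 + 179340 = 162952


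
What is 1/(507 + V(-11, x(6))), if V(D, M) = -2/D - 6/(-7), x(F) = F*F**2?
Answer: 77/39119 ≈ 0.0019684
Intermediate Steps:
x(F) = F**3
V(D, M) = 6/7 - 2/D (V(D, M) = -2/D - 6*(-1/7) = -2/D + 6/7 = 6/7 - 2/D)
1/(507 + V(-11, x(6))) = 1/(507 + (6/7 - 2/(-11))) = 1/(507 + (6/7 - 2*(-1/11))) = 1/(507 + (6/7 + 2/11)) = 1/(507 + 80/77) = 1/(39119/77) = 77/39119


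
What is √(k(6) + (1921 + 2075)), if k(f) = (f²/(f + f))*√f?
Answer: √(3996 + 3*√6) ≈ 63.272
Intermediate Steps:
k(f) = f^(3/2)/2 (k(f) = (f²/((2*f)))*√f = ((1/(2*f))*f²)*√f = (f/2)*√f = f^(3/2)/2)
√(k(6) + (1921 + 2075)) = √(6^(3/2)/2 + (1921 + 2075)) = √((6*√6)/2 + 3996) = √(3*√6 + 3996) = √(3996 + 3*√6)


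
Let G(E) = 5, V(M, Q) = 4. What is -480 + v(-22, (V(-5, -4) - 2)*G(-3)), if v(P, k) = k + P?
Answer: -492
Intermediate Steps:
v(P, k) = P + k
-480 + v(-22, (V(-5, -4) - 2)*G(-3)) = -480 + (-22 + (4 - 2)*5) = -480 + (-22 + 2*5) = -480 + (-22 + 10) = -480 - 12 = -492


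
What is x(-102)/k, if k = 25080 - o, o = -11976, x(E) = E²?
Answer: 867/3088 ≈ 0.28076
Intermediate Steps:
k = 37056 (k = 25080 - 1*(-11976) = 25080 + 11976 = 37056)
x(-102)/k = (-102)²/37056 = 10404*(1/37056) = 867/3088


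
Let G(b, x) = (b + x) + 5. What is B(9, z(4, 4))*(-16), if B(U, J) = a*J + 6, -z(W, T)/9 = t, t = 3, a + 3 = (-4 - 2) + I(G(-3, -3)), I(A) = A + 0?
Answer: -4416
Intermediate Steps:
G(b, x) = 5 + b + x
I(A) = A
a = -10 (a = -3 + ((-4 - 2) + (5 - 3 - 3)) = -3 + (-6 - 1) = -3 - 7 = -10)
z(W, T) = -27 (z(W, T) = -9*3 = -27)
B(U, J) = 6 - 10*J (B(U, J) = -10*J + 6 = 6 - 10*J)
B(9, z(4, 4))*(-16) = (6 - 10*(-27))*(-16) = (6 + 270)*(-16) = 276*(-16) = -4416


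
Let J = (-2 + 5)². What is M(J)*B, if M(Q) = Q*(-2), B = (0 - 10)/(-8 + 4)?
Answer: -45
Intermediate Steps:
B = 5/2 (B = -10/(-4) = -10*(-¼) = 5/2 ≈ 2.5000)
J = 9 (J = 3² = 9)
M(Q) = -2*Q
M(J)*B = -2*9*(5/2) = -18*5/2 = -45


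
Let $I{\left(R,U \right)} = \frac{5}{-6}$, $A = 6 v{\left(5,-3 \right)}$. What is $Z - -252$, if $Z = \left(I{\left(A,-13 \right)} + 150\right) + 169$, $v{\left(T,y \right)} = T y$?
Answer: $\frac{3421}{6} \approx 570.17$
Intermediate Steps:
$A = -90$ ($A = 6 \cdot 5 \left(-3\right) = 6 \left(-15\right) = -90$)
$I{\left(R,U \right)} = - \frac{5}{6}$ ($I{\left(R,U \right)} = 5 \left(- \frac{1}{6}\right) = - \frac{5}{6}$)
$Z = \frac{1909}{6}$ ($Z = \left(- \frac{5}{6} + 150\right) + 169 = \frac{895}{6} + 169 = \frac{1909}{6} \approx 318.17$)
$Z - -252 = \frac{1909}{6} - -252 = \frac{1909}{6} + 252 = \frac{3421}{6}$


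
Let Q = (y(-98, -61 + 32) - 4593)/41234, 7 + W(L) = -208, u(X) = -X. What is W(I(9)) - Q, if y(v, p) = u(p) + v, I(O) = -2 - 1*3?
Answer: -4430324/20617 ≈ -214.89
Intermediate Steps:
I(O) = -5 (I(O) = -2 - 3 = -5)
W(L) = -215 (W(L) = -7 - 208 = -215)
y(v, p) = v - p (y(v, p) = -p + v = v - p)
Q = -2331/20617 (Q = ((-98 - (-61 + 32)) - 4593)/41234 = ((-98 - 1*(-29)) - 4593)*(1/41234) = ((-98 + 29) - 4593)*(1/41234) = (-69 - 4593)*(1/41234) = -4662*1/41234 = -2331/20617 ≈ -0.11306)
W(I(9)) - Q = -215 - 1*(-2331/20617) = -215 + 2331/20617 = -4430324/20617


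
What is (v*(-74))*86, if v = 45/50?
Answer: -28638/5 ≈ -5727.6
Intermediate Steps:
v = 9/10 (v = 45*(1/50) = 9/10 ≈ 0.90000)
(v*(-74))*86 = ((9/10)*(-74))*86 = -333/5*86 = -28638/5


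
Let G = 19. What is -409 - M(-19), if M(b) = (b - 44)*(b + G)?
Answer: -409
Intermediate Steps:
M(b) = (-44 + b)*(19 + b) (M(b) = (b - 44)*(b + 19) = (-44 + b)*(19 + b))
-409 - M(-19) = -409 - (-836 + (-19)**2 - 25*(-19)) = -409 - (-836 + 361 + 475) = -409 - 1*0 = -409 + 0 = -409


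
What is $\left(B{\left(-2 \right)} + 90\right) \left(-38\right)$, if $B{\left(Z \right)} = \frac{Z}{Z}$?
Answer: $-3458$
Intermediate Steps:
$B{\left(Z \right)} = 1$
$\left(B{\left(-2 \right)} + 90\right) \left(-38\right) = \left(1 + 90\right) \left(-38\right) = 91 \left(-38\right) = -3458$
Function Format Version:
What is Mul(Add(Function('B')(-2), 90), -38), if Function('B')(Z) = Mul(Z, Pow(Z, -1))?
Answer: -3458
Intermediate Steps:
Function('B')(Z) = 1
Mul(Add(Function('B')(-2), 90), -38) = Mul(Add(1, 90), -38) = Mul(91, -38) = -3458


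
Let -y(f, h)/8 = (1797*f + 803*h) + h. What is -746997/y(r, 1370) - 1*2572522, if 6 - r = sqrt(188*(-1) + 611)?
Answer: -1412898552916783361/549227022772 + 447451203*sqrt(47)/1098454045544 ≈ -2.5725e+6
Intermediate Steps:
r = 6 - 3*sqrt(47) (r = 6 - sqrt(188*(-1) + 611) = 6 - sqrt(-188 + 611) = 6 - sqrt(423) = 6 - 3*sqrt(47) ≈ -14.567)
y(f, h) = -14376*f - 6432*h (y(f, h) = -8*((1797*f + 803*h) + h) = -8*((803*h + 1797*f) + h) = -8*(804*h + 1797*f) = -14376*f - 6432*h)
-746997/y(r, 1370) - 1*2572522 = -746997/(-14376*(6 - 3*sqrt(47)) - 6432*1370) - 1*2572522 = -746997/((-86256 + 43128*sqrt(47)) - 8811840) - 2572522 = -746997/(-8898096 + 43128*sqrt(47)) - 2572522 = -2572522 - 746997/(-8898096 + 43128*sqrt(47))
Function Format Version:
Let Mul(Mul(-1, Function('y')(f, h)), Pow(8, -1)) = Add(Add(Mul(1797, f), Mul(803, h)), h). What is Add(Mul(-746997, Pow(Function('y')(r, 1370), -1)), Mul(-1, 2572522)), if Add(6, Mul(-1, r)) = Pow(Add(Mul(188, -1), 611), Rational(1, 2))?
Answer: Add(Rational(-1412898552916783361, 549227022772), Mul(Rational(447451203, 1098454045544), Pow(47, Rational(1, 2)))) ≈ -2.5725e+6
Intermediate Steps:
r = Add(6, Mul(-3, Pow(47, Rational(1, 2)))) (r = Add(6, Mul(-1, Pow(Add(Mul(188, -1), 611), Rational(1, 2)))) = Add(6, Mul(-1, Pow(Add(-188, 611), Rational(1, 2)))) = Add(6, Mul(-1, Pow(423, Rational(1, 2)))) = Add(6, Mul(-1, Mul(3, Pow(47, Rational(1, 2))))) = Add(6, Mul(-3, Pow(47, Rational(1, 2)))) ≈ -14.567)
Function('y')(f, h) = Add(Mul(-14376, f), Mul(-6432, h)) (Function('y')(f, h) = Mul(-8, Add(Add(Mul(1797, f), Mul(803, h)), h)) = Mul(-8, Add(Add(Mul(803, h), Mul(1797, f)), h)) = Mul(-8, Add(Mul(804, h), Mul(1797, f))) = Add(Mul(-14376, f), Mul(-6432, h)))
Add(Mul(-746997, Pow(Function('y')(r, 1370), -1)), Mul(-1, 2572522)) = Add(Mul(-746997, Pow(Add(Mul(-14376, Add(6, Mul(-3, Pow(47, Rational(1, 2))))), Mul(-6432, 1370)), -1)), Mul(-1, 2572522)) = Add(Mul(-746997, Pow(Add(Add(-86256, Mul(43128, Pow(47, Rational(1, 2)))), -8811840), -1)), -2572522) = Add(Mul(-746997, Pow(Add(-8898096, Mul(43128, Pow(47, Rational(1, 2)))), -1)), -2572522) = Add(-2572522, Mul(-746997, Pow(Add(-8898096, Mul(43128, Pow(47, Rational(1, 2)))), -1)))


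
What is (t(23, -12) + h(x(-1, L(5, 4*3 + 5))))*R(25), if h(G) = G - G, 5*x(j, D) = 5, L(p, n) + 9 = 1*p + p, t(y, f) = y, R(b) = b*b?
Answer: 14375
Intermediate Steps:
R(b) = b²
L(p, n) = -9 + 2*p (L(p, n) = -9 + (1*p + p) = -9 + (p + p) = -9 + 2*p)
x(j, D) = 1 (x(j, D) = (⅕)*5 = 1)
h(G) = 0
(t(23, -12) + h(x(-1, L(5, 4*3 + 5))))*R(25) = (23 + 0)*25² = 23*625 = 14375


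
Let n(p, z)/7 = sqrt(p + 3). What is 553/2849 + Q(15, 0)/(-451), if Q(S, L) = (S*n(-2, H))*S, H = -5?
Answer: -55036/16687 ≈ -3.2981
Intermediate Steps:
n(p, z) = 7*sqrt(3 + p) (n(p, z) = 7*sqrt(p + 3) = 7*sqrt(3 + p))
Q(S, L) = 7*S**2 (Q(S, L) = (S*(7*sqrt(3 - 2)))*S = (S*(7*sqrt(1)))*S = (S*(7*1))*S = (S*7)*S = (7*S)*S = 7*S**2)
553/2849 + Q(15, 0)/(-451) = 553/2849 + (7*15**2)/(-451) = 553*(1/2849) + (7*225)*(-1/451) = 79/407 + 1575*(-1/451) = 79/407 - 1575/451 = -55036/16687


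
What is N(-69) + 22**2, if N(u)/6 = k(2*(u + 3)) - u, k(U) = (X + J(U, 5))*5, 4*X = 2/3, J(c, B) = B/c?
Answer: 19841/22 ≈ 901.86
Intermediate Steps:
X = 1/6 (X = (2/3)/4 = (2*(1/3))/4 = (1/4)*(2/3) = 1/6 ≈ 0.16667)
k(U) = 5/6 + 25/U (k(U) = (1/6 + 5/U)*5 = 5/6 + 25/U)
N(u) = 5 - 6*u + 150/(6 + 2*u) (N(u) = 6*((5/6 + 25/((2*(u + 3)))) - u) = 6*((5/6 + 25/((2*(3 + u)))) - u) = 6*((5/6 + 25/(6 + 2*u)) - u) = 6*(5/6 - u + 25/(6 + 2*u)) = 5 - 6*u + 150/(6 + 2*u))
N(-69) + 22**2 = (75 + (3 - 69)*(5 - 6*(-69)))/(3 - 69) + 22**2 = (75 - 66*(5 + 414))/(-66) + 484 = -(75 - 66*419)/66 + 484 = -(75 - 27654)/66 + 484 = -1/66*(-27579) + 484 = 9193/22 + 484 = 19841/22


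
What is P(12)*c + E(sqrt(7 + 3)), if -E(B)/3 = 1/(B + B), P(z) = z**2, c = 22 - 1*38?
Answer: -2304 - 3*sqrt(10)/20 ≈ -2304.5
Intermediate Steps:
c = -16 (c = 22 - 38 = -16)
E(B) = -3/(2*B) (E(B) = -3/(B + B) = -3*1/(2*B) = -3/(2*B))
P(12)*c + E(sqrt(7 + 3)) = 12**2*(-16) - 3/(2*sqrt(7 + 3)) = 144*(-16) - 3*sqrt(10)/10/2 = -2304 - 3*sqrt(10)/20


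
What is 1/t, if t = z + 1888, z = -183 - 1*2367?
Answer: -1/662 ≈ -0.0015106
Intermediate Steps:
z = -2550 (z = -183 - 2367 = -2550)
t = -662 (t = -2550 + 1888 = -662)
1/t = 1/(-662) = -1/662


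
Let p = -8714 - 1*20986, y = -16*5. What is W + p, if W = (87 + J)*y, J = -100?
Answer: -28660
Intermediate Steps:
y = -80
p = -29700 (p = -8714 - 20986 = -29700)
W = 1040 (W = (87 - 100)*(-80) = -13*(-80) = 1040)
W + p = 1040 - 29700 = -28660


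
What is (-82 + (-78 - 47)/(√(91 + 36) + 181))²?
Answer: 1820628527036/266244489 - 337326625*√127/532488978 ≈ 6831.0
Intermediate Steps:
(-82 + (-78 - 47)/(√(91 + 36) + 181))² = (-82 - 125/(√127 + 181))² = (-82 - 125/(181 + √127))²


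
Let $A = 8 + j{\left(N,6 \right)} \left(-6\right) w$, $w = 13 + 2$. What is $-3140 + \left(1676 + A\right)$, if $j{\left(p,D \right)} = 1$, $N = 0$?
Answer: $-1546$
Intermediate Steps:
$w = 15$
$A = -82$ ($A = 8 + 1 \left(-6\right) 15 = 8 - 90 = -82$)
$-3140 + \left(1676 + A\right) = -3140 + \left(1676 - 82\right) = -3140 + 1594 = -1546$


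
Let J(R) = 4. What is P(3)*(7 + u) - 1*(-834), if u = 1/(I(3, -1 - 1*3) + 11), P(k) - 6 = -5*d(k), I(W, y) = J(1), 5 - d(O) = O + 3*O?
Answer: 16856/15 ≈ 1123.7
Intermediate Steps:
d(O) = 5 - 4*O (d(O) = 5 - (O + 3*O) = 5 - 4*O)
I(W, y) = 4
P(k) = -19 + 20*k (P(k) = 6 - 5*(5 - 4*k) = 6 + (-25 + 20*k) = -19 + 20*k)
u = 1/15 (u = 1/(4 + 11) = 1/15 ≈ 0.066667)
P(3)*(7 + u) - 1*(-834) = (-19 + 20*3)*(7 + 1/15) - 1*(-834) = (-19 + 60)*(106/15) + 834 = 41*(106/15) + 834 = 4346/15 + 834 = 16856/15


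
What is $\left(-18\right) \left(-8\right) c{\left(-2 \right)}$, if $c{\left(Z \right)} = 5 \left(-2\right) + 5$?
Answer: $-720$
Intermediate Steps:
$c{\left(Z \right)} = -5$ ($c{\left(Z \right)} = -10 + 5 = -5$)
$\left(-18\right) \left(-8\right) c{\left(-2 \right)} = \left(-18\right) \left(-8\right) \left(-5\right) = 144 \left(-5\right) = -720$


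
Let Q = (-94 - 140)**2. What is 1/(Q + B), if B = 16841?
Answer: 1/71597 ≈ 1.3967e-5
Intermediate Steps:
Q = 54756 (Q = (-234)**2 = 54756)
1/(Q + B) = 1/(54756 + 16841) = 1/71597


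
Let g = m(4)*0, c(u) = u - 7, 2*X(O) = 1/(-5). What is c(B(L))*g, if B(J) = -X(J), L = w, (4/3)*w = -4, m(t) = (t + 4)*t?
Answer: 0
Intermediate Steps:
X(O) = -1/10 (X(O) = (1/(-5))/2 = (1*(-1/5))/2 = (1/2)*(-1/5) = -1/10)
m(t) = t*(4 + t) (m(t) = (4 + t)*t = t*(4 + t))
w = -3 (w = (3/4)*(-4) = -3)
L = -3
B(J) = 1/10 (B(J) = -1*(-1/10) = 1/10)
c(u) = -7 + u
g = 0 (g = (4*(4 + 4))*0 = (4*8)*0 = 32*0 = 0)
c(B(L))*g = (-7 + 1/10)*0 = -69/10*0 = 0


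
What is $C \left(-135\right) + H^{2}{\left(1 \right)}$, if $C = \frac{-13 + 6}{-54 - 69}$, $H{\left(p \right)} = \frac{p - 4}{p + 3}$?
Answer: $- \frac{4671}{656} \approx -7.1204$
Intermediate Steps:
$H{\left(p \right)} = \frac{-4 + p}{3 + p}$
$C = \frac{7}{123}$ ($C = - \frac{7}{-123} = \left(-7\right) \left(- \frac{1}{123}\right) = \frac{7}{123} \approx 0.056911$)
$C \left(-135\right) + H^{2}{\left(1 \right)} = \frac{7}{123} \left(-135\right) + \left(\frac{-4 + 1}{3 + 1}\right)^{2} = - \frac{315}{41} + \left(\frac{1}{4} \left(-3\right)\right)^{2} = - \frac{315}{41} + \left(- \frac{3}{4}\right)^{2} = - \frac{315}{41} + \frac{9}{16} = - \frac{4671}{656}$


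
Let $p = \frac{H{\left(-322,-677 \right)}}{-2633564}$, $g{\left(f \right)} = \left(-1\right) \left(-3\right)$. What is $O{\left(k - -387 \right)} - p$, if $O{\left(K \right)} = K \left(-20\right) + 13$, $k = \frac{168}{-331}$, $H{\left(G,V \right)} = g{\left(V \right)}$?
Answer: $- \frac{6726851952235}{871709684} \approx -7716.9$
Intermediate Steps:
$g{\left(f \right)} = 3$
$H{\left(G,V \right)} = 3$
$k = - \frac{168}{331}$ ($k = 168 \left(- \frac{1}{331}\right) = - \frac{168}{331} \approx -0.50755$)
$p = - \frac{3}{2633564}$ ($p = \frac{3}{-2633564} = 3 \left(- \frac{1}{2633564}\right) = - \frac{3}{2633564} \approx -1.1391 \cdot 10^{-6}$)
$O{\left(K \right)} = 13 - 20 K$ ($O{\left(K \right)} = - 20 K + 13 = 13 - 20 K$)
$O{\left(k - -387 \right)} - p = \left(13 - 20 \left(- \frac{168}{331} - -387\right)\right) - - \frac{3}{2633564} = \left(13 - 20 \left(- \frac{168}{331} + 387\right)\right) + \frac{3}{2633564} = \left(13 - \frac{2558580}{331}\right) + \frac{3}{2633564} = - \frac{2554277}{331} + \frac{3}{2633564} = - \frac{6726851952235}{871709684}$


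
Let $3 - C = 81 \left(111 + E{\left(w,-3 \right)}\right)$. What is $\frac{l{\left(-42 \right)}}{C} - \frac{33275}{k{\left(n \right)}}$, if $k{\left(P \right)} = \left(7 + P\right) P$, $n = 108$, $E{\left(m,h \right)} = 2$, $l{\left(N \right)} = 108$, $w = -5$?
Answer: $- \frac{10193587}{3788100} \approx -2.6909$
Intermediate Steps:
$C = -9150$ ($C = 3 - 81 \left(111 + 2\right) = 3 - 81 \cdot 113 = 3 - 9153 = -9150$)
$k{\left(P \right)} = P \left(7 + P\right)$
$\frac{l{\left(-42 \right)}}{C} - \frac{33275}{k{\left(n \right)}} = \frac{108}{-9150} - \frac{33275}{108 \left(7 + 108\right)} = 108 \left(- \frac{1}{9150}\right) - \frac{33275}{108 \cdot 115} = - \frac{18}{1525} - \frac{33275}{12420} = - \frac{18}{1525} - \frac{6655}{2484} = - \frac{10193587}{3788100}$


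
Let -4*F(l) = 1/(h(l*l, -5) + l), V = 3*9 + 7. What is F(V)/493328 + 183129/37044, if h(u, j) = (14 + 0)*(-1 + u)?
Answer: 487970838766129/98708515589376 ≈ 4.9436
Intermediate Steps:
h(u, j) = -14 + 14*u (h(u, j) = 14*(-1 + u) = -14 + 14*u)
V = 34 (V = 27 + 7 = 34)
F(l) = -1/(4*(-14 + l + 14*l²)) (F(l) = -1/(4*((-14 + 14*(l*l)) + l)) = -1/(4*((-14 + 14*l²) + l)) = -1/(4*(-14 + l + 14*l²)))
F(V)/493328 + 183129/37044 = -1/(-56 + 4*34 + 56*34²)/493328 + 183129/37044 = -1/(-56 + 136 + 56*1156)*(1/493328) + 183129*(1/37044) = -1/(-56 + 136 + 64736)*(1/493328) + 61043/12348 = -1/64816*(1/493328) + 61043/12348 = -1*1/64816*(1/493328) + 61043/12348 = -1/64816*1/493328 + 61043/12348 = -1/31975547648 + 61043/12348 = 487970838766129/98708515589376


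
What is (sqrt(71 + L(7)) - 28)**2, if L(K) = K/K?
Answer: 856 - 336*sqrt(2) ≈ 380.82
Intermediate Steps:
L(K) = 1
(sqrt(71 + L(7)) - 28)**2 = (sqrt(71 + 1) - 28)**2 = (sqrt(72) - 28)**2 = (6*sqrt(2) - 28)**2 = (-28 + 6*sqrt(2))**2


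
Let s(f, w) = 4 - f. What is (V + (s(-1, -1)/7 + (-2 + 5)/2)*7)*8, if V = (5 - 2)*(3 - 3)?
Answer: 124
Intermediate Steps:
V = 0 (V = 3*0 = 0)
(V + (s(-1, -1)/7 + (-2 + 5)/2)*7)*8 = (0 + ((4 - 1*(-1))/7 + (-2 + 5)/2)*7)*8 = (0 + ((4 + 1)*(1/7) + 3*(1/2))*7)*8 = (0 + (5*(1/7) + 3/2)*7)*8 = (0 + (5/7 + 3/2)*7)*8 = (0 + (31/14)*7)*8 = (0 + 31/2)*8 = (31/2)*8 = 124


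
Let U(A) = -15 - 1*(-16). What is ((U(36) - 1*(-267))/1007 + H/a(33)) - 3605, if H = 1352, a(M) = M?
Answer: -118427447/33231 ≈ -3563.8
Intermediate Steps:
U(A) = 1 (U(A) = -15 + 16 = 1)
((U(36) - 1*(-267))/1007 + H/a(33)) - 3605 = ((1 - 1*(-267))/1007 + 1352/33) - 3605 = ((1 + 267)*(1/1007) + 1352*(1/33)) - 3605 = (268*(1/1007) + 1352/33) - 3605 = (268/1007 + 1352/33) - 3605 = 1370308/33231 - 3605 = -118427447/33231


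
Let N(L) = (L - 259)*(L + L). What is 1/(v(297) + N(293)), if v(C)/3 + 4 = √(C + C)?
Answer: 9956/198241199 - 9*√66/396482398 ≈ 5.0037e-5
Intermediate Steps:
v(C) = -12 + 3*√2*√C (v(C) = -12 + 3*√(C + C) = -12 + 3*√(2*C) = -12 + 3*(√2*√C) = -12 + 3*√2*√C)
N(L) = 2*L*(-259 + L) (N(L) = (-259 + L)*(2*L) = 2*L*(-259 + L))
1/(v(297) + N(293)) = 1/((-12 + 3*√2*√297) + 2*293*(-259 + 293)) = 1/((-12 + 3*√2*(3*√33)) + 2*293*34) = 1/((-12 + 9*√66) + 19924) = 1/(19912 + 9*√66)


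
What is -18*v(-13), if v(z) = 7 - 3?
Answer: -72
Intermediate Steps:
v(z) = 4
-18*v(-13) = -18*4 = -72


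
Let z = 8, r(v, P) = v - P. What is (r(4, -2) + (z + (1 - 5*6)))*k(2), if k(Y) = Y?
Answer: -30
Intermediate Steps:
(r(4, -2) + (z + (1 - 5*6)))*k(2) = ((4 - 1*(-2)) + (8 + (1 - 5*6)))*2 = ((4 + 2) + (8 + (1 - 30)))*2 = (6 + (8 - 29))*2 = (6 - 21)*2 = -15*2 = -30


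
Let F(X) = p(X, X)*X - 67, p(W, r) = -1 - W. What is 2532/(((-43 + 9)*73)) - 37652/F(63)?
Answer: 41536798/5086859 ≈ 8.1655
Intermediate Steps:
F(X) = -67 + X*(-1 - X) (F(X) = (-1 - X)*X - 67 = X*(-1 - X) - 67 = -67 + X*(-1 - X))
2532/(((-43 + 9)*73)) - 37652/F(63) = 2532/(((-43 + 9)*73)) - 37652/(-67 - 1*63*(1 + 63)) = 2532/((-34*73)) - 37652/(-67 - 1*63*64) = 2532/(-2482) - 37652/(-67 - 4032) = 2532*(-1/2482) - 37652/(-4099) = -1266/1241 - 37652*(-1/4099) = -1266/1241 + 37652/4099 = 41536798/5086859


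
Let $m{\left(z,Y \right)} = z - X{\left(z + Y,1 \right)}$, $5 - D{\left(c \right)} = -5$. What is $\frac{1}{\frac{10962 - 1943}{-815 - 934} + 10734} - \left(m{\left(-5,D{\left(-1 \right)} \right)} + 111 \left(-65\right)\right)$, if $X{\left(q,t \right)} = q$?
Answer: $\frac{135575298824}{18764747} \approx 7225.0$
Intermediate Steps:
$D{\left(c \right)} = 10$ ($D{\left(c \right)} = 5 - -5 = 5 + 5 = 10$)
$m{\left(z,Y \right)} = - Y$ ($m{\left(z,Y \right)} = z - \left(z + Y\right) = z - \left(Y + z\right) = - Y$)
$\frac{1}{\frac{10962 - 1943}{-815 - 934} + 10734} - \left(m{\left(-5,D{\left(-1 \right)} \right)} + 111 \left(-65\right)\right) = \frac{1}{\frac{10962 - 1943}{-815 - 934} + 10734} - \left(\left(-1\right) 10 + 111 \left(-65\right)\right) = \frac{1}{\frac{9019}{-1749} + 10734} - \left(-10 - 7215\right) = \frac{1}{9019 \left(- \frac{1}{1749}\right) + 10734} - -7225 = \frac{1}{- \frac{9019}{1749} + 10734} + 7225 = \frac{1}{\frac{18764747}{1749}} + 7225 = \frac{1749}{18764747} + 7225 = \frac{135575298824}{18764747}$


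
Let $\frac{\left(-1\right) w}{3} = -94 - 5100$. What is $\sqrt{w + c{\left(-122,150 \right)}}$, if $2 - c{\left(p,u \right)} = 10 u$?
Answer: $2 \sqrt{3521} \approx 118.68$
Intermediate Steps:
$c{\left(p,u \right)} = 2 - 10 u$
$w = 15582$ ($w = - 3 \left(-94 - 5100\right) = \left(-3\right) \left(-5194\right) = 15582$)
$\sqrt{w + c{\left(-122,150 \right)}} = \sqrt{15582 + \left(2 - 1500\right)} = \sqrt{15582 - 1498} = \sqrt{14084} = 2 \sqrt{3521}$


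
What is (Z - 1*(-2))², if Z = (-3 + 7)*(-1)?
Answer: 4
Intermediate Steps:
Z = -4 (Z = 4*(-1) = -4)
(Z - 1*(-2))² = (-4 - 1*(-2))² = (-4 + 2)² = (-2)² = 4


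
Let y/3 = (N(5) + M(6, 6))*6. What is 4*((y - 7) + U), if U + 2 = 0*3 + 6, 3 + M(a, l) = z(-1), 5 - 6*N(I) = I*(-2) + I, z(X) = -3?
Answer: -324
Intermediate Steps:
N(I) = ⅚ + I/6 (N(I) = ⅚ - (I*(-2) + I)/6 = ⅚ - (-2*I + I)/6 = ⅚ - (-1)*I/6 = ⅚ + I/6)
M(a, l) = -6 (M(a, l) = -3 - 3 = -6)
y = -78 (y = 3*(((⅚ + (⅙)*5) - 6)*6) = 3*(((⅚ + ⅚) - 6)*6) = 3*((5/3 - 6)*6) = 3*(-13/3*6) = 3*(-26) = -78)
U = 4 (U = -2 + (0*3 + 6) = -2 + (0 + 6) = -2 + 6 = 4)
4*((y - 7) + U) = 4*((-78 - 7) + 4) = 4*(-85 + 4) = 4*(-81) = -324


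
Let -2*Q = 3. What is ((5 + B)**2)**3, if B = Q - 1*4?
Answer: 1/64 ≈ 0.015625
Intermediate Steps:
Q = -3/2 (Q = -1/2*3 = -3/2 ≈ -1.5000)
B = -11/2 (B = -3/2 - 1*4 = -3/2 - 4 = -11/2 ≈ -5.5000)
((5 + B)**2)**3 = ((5 - 11/2)**2)**3 = ((-1/2)**2)**3 = (1/4)**3 = 1/64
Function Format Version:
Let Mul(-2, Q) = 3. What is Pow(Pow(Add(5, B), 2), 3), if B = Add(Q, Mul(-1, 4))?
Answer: Rational(1, 64) ≈ 0.015625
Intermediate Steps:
Q = Rational(-3, 2) (Q = Mul(Rational(-1, 2), 3) = Rational(-3, 2) ≈ -1.5000)
B = Rational(-11, 2) (B = Add(Rational(-3, 2), Mul(-1, 4)) = Add(Rational(-3, 2), -4) = Rational(-11, 2) ≈ -5.5000)
Pow(Pow(Add(5, B), 2), 3) = Pow(Pow(Add(5, Rational(-11, 2)), 2), 3) = Pow(Pow(Rational(-1, 2), 2), 3) = Pow(Rational(1, 4), 3) = Rational(1, 64)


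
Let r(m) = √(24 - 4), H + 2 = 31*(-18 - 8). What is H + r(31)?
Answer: -808 + 2*√5 ≈ -803.53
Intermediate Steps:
H = -808 (H = -2 + 31*(-18 - 8) = -2 + 31*(-26) = -2 - 806 = -808)
r(m) = 2*√5 (r(m) = √20 = 2*√5)
H + r(31) = -808 + 2*√5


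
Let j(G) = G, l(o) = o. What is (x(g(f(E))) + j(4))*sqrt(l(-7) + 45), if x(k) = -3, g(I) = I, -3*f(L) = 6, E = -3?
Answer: sqrt(38) ≈ 6.1644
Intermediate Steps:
f(L) = -2 (f(L) = -1/3*6 = -2)
(x(g(f(E))) + j(4))*sqrt(l(-7) + 45) = (-3 + 4)*sqrt(-7 + 45) = 1*sqrt(38) = sqrt(38)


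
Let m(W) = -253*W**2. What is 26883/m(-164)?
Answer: -26883/6804688 ≈ -0.0039507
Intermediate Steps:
26883/m(-164) = 26883/((-253*(-164)**2)) = 26883/((-253*26896)) = 26883/(-6804688) = 26883*(-1/6804688) = -26883/6804688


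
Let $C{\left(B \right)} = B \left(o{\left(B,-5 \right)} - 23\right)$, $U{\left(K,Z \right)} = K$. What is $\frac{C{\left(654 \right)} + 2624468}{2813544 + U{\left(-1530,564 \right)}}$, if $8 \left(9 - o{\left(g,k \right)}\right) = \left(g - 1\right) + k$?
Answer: $\frac{1281169}{1406007} \approx 0.91121$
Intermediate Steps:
$o{\left(g,k \right)} = \frac{73}{8} - \frac{g}{8} - \frac{k}{8}$ ($o{\left(g,k \right)} = 9 - \frac{\left(g - 1\right) + k}{8} = 9 - \frac{\left(-1 + g\right) + k}{8} = 9 - \frac{-1 + g + k}{8} = 9 - \left(- \frac{1}{8} + \frac{g}{8} + \frac{k}{8}\right) = \frac{73}{8} - \frac{g}{8} - \frac{k}{8}$)
$C{\left(B \right)} = B \left(- \frac{53}{4} - \frac{B}{8}\right)$ ($C{\left(B \right)} = B \left(\left(\frac{73}{8} - \frac{B}{8} - - \frac{5}{8}\right) - 23\right) = B \left(\left(\frac{73}{8} - \frac{B}{8} + \frac{5}{8}\right) - 23\right) = B \left(\left(\frac{39}{4} - \frac{B}{8}\right) - 23\right) = B \left(- \frac{53}{4} - \frac{B}{8}\right)$)
$\frac{C{\left(654 \right)} + 2624468}{2813544 + U{\left(-1530,564 \right)}} = \frac{\left(- \frac{1}{8}\right) 654 \left(106 + 654\right) + 2624468}{2813544 - 1530} = \frac{\left(- \frac{1}{8}\right) 654 \cdot 760 + 2624468}{2812014} = \left(-62130 + 2624468\right) \frac{1}{2812014} = 2562338 \cdot \frac{1}{2812014} = \frac{1281169}{1406007}$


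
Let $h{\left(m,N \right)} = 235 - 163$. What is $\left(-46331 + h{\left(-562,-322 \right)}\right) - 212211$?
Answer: $-258470$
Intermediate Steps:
$h{\left(m,N \right)} = 72$
$\left(-46331 + h{\left(-562,-322 \right)}\right) - 212211 = \left(-46331 + 72\right) - 212211 = -46259 - 212211 = -258470$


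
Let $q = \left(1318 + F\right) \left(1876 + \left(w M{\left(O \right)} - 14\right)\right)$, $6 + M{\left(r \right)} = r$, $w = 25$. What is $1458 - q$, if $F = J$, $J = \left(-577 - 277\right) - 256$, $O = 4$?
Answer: $-375438$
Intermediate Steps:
$J = -1110$ ($J = -854 - 256 = -1110$)
$M{\left(r \right)} = -6 + r$
$F = -1110$
$q = 376896$ ($q = \left(1318 - 1110\right) \left(1876 + \left(25 \left(-6 + 4\right) - 14\right)\right) = 208 \left(1876 + \left(25 \left(-2\right) - 14\right)\right) = 208 \left(1876 - 64\right) = 208 \cdot 1812 = 376896$)
$1458 - q = 1458 - 376896 = -375438$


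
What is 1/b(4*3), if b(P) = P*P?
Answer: 1/144 ≈ 0.0069444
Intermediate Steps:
b(P) = P²
1/b(4*3) = 1/((4*3)²) = 1/(12²) = 1/144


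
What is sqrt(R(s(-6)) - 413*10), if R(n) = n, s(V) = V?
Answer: 2*I*sqrt(1034) ≈ 64.312*I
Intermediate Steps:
sqrt(R(s(-6)) - 413*10) = sqrt(-6 - 413*10) = sqrt(-6 - 4130) = sqrt(-4136) = 2*I*sqrt(1034)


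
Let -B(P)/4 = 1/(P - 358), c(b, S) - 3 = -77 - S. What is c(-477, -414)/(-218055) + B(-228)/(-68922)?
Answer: -228881525/146781150201 ≈ -0.0015593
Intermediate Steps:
c(b, S) = -74 - S (c(b, S) = 3 + (-77 - S) = -74 - S)
B(P) = -4/(-358 + P) (B(P) = -4/(P - 358) = -4/(-358 + P))
c(-477, -414)/(-218055) + B(-228)/(-68922) = (-74 - 1*(-414))/(-218055) - 4/(-358 - 228)/(-68922) = (-74 + 414)*(-1/218055) - 4/(-586)*(-1/68922) = 340*(-1/218055) - 4*(-1/586)*(-1/68922) = -68/43611 + (2/293)*(-1/68922) = -68/43611 - 1/10097073 = -228881525/146781150201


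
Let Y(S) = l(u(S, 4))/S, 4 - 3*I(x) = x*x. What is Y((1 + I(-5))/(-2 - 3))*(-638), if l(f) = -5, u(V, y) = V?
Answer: 7975/3 ≈ 2658.3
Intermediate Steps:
I(x) = 4/3 - x²/3 (I(x) = 4/3 - x*x/3 = 4/3 - x²/3)
Y(S) = -5/S
Y((1 + I(-5))/(-2 - 3))*(-638) = -5*(-2 - 3)/(1 + (4/3 - ⅓*(-5)²))*(-638) = -5*(-5/(1 + (4/3 - ⅓*25)))*(-638) = -5*(-5/(1 + (4/3 - 25/3)))*(-638) = -5*(-5/(1 - 7))*(-638) = -5/((-6*(-⅕)))*(-638) = -5/6/5*(-638) = -5*⅚*(-638) = -25/6*(-638) = 7975/3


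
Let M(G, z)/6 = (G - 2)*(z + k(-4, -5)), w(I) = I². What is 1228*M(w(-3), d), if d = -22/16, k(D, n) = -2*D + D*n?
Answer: 1373211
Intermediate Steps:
d = -11/8 (d = -22*1/16 = -11/8 ≈ -1.3750)
M(G, z) = 6*(-2 + G)*(28 + z) (M(G, z) = 6*((G - 2)*(z - 4*(-2 - 5))) = 6*((-2 + G)*(z - 4*(-7))) = 6*((-2 + G)*(z + 28)) = 6*((-2 + G)*(28 + z)) = 6*(-2 + G)*(28 + z))
1228*M(w(-3), d) = 1228*(-336 - 12*(-11/8) + 168*(-3)² + 6*(-3)²*(-11/8)) = 1228*(-336 + 33/2 + 168*9 + 6*9*(-11/8)) = 1228*(-336 + 33/2 + 1512 - 297/4) = 1228*(4473/4) = 1373211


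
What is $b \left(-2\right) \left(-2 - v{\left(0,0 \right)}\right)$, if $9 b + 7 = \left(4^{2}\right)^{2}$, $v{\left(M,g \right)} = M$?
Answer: $\frac{332}{3} \approx 110.67$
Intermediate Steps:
$b = \frac{83}{3}$ ($b = - \frac{7}{9} + \frac{\left(4^{2}\right)^{2}}{9} = - \frac{7}{9} + \frac{16^{2}}{9} = - \frac{7}{9} + \frac{1}{9} \cdot 256 = - \frac{7}{9} + \frac{256}{9} = \frac{83}{3} \approx 27.667$)
$b \left(-2\right) \left(-2 - v{\left(0,0 \right)}\right) = \frac{83}{3} \left(-2\right) \left(-2 - 0\right) = - \frac{166 \left(-2 + 0\right)}{3} = \left(- \frac{166}{3}\right) \left(-2\right) = \frac{332}{3}$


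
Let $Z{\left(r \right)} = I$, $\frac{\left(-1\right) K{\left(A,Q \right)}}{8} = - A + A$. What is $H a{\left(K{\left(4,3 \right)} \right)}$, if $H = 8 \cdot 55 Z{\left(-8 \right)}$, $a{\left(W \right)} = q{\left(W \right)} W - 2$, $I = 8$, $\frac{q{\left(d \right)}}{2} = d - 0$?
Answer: $-7040$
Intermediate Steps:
$K{\left(A,Q \right)} = 0$ ($K{\left(A,Q \right)} = - 8 \left(- A + A\right) = \left(-8\right) 0 = 0$)
$q{\left(d \right)} = 2 d$ ($q{\left(d \right)} = 2 \left(d - 0\right) = 2 \left(d + 0\right) = 2 d$)
$a{\left(W \right)} = -2 + 2 W^{2}$ ($a{\left(W \right)} = 2 W W - 2 = 2 W^{2} - 2 = -2 + 2 W^{2}$)
$Z{\left(r \right)} = 8$
$H = 3520$ ($H = 8 \cdot 55 \cdot 8 = 440 \cdot 8 = 3520$)
$H a{\left(K{\left(4,3 \right)} \right)} = 3520 \left(-2 + 2 \cdot 0^{2}\right) = 3520 \left(-2 + 2 \cdot 0\right) = 3520 \left(-2 + 0\right) = 3520 \left(-2\right) = -7040$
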